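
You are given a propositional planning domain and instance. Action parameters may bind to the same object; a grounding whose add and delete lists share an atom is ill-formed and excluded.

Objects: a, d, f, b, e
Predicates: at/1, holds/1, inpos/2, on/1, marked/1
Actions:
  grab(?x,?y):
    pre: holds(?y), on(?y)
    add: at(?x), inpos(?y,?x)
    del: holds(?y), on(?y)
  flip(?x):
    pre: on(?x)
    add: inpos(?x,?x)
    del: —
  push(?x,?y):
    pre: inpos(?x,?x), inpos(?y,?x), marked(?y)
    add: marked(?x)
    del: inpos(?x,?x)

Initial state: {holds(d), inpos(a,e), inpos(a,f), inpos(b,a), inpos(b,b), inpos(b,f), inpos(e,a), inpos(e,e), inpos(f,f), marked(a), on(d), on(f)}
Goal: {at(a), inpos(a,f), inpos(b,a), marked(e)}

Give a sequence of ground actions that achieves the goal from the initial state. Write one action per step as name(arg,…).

1. grab(a,d)  →  {at(a), inpos(a,e), inpos(a,f), inpos(b,a), inpos(b,b), inpos(b,f), inpos(d,a), inpos(e,a), inpos(e,e), inpos(f,f), marked(a), on(f)}
2. push(e,a)  →  {at(a), inpos(a,e), inpos(a,f), inpos(b,a), inpos(b,b), inpos(b,f), inpos(d,a), inpos(e,a), inpos(f,f), marked(a), marked(e), on(f)}

grab(a,d); push(e,a)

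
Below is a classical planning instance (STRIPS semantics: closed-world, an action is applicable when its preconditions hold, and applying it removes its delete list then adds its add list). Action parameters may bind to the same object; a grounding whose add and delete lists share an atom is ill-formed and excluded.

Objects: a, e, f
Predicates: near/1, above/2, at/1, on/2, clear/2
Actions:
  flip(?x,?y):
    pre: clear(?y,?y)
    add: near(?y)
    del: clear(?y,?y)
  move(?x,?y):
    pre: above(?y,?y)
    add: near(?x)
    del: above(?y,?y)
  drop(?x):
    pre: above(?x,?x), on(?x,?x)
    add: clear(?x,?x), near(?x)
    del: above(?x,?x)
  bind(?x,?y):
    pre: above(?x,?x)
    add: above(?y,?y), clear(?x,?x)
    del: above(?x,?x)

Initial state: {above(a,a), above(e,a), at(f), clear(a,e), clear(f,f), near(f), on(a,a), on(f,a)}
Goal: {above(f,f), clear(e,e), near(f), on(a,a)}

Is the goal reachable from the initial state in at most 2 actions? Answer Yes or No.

Yes

1. bind(a,e)  →  {above(e,a), above(e,e), at(f), clear(a,a), clear(a,e), clear(f,f), near(f), on(a,a), on(f,a)}
2. bind(e,f)  →  {above(e,a), above(f,f), at(f), clear(a,a), clear(a,e), clear(e,e), clear(f,f), near(f), on(a,a), on(f,a)}
optimal plan length = 2; 2 ≤ 2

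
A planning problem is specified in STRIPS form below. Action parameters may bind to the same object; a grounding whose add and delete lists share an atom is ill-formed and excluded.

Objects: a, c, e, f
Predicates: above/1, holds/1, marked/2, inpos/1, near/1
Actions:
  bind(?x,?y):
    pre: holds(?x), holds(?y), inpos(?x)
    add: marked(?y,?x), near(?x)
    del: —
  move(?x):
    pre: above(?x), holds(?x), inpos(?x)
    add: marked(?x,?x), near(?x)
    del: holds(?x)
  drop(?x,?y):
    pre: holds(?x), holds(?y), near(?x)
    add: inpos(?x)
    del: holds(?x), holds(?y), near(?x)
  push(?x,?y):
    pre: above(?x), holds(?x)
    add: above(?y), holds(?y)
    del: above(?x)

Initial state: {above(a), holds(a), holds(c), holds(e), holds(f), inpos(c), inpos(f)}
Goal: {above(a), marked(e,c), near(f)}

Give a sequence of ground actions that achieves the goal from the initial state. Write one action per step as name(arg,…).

bind(c,e); bind(f,a)

1. bind(c,e)  →  {above(a), holds(a), holds(c), holds(e), holds(f), inpos(c), inpos(f), marked(e,c), near(c)}
2. bind(f,a)  →  {above(a), holds(a), holds(c), holds(e), holds(f), inpos(c), inpos(f), marked(a,f), marked(e,c), near(c), near(f)}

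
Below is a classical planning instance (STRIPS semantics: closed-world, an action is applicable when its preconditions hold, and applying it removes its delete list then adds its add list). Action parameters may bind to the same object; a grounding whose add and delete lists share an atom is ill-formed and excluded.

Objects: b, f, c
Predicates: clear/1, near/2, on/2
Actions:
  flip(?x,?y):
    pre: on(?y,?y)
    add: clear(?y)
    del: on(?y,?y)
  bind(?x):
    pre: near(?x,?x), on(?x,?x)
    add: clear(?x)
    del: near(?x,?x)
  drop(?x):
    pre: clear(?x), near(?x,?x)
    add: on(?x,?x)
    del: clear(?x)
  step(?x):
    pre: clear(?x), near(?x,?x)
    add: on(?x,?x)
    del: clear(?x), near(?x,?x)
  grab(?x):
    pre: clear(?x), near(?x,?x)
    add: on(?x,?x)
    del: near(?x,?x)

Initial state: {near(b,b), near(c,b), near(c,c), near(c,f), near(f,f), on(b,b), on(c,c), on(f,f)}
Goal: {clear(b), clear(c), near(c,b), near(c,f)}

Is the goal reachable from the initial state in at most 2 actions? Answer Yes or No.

Yes

1. flip(b,b)  →  {clear(b), near(b,b), near(c,b), near(c,c), near(c,f), near(f,f), on(c,c), on(f,f)}
2. flip(b,c)  →  {clear(b), clear(c), near(b,b), near(c,b), near(c,c), near(c,f), near(f,f), on(f,f)}
optimal plan length = 2; 2 ≤ 2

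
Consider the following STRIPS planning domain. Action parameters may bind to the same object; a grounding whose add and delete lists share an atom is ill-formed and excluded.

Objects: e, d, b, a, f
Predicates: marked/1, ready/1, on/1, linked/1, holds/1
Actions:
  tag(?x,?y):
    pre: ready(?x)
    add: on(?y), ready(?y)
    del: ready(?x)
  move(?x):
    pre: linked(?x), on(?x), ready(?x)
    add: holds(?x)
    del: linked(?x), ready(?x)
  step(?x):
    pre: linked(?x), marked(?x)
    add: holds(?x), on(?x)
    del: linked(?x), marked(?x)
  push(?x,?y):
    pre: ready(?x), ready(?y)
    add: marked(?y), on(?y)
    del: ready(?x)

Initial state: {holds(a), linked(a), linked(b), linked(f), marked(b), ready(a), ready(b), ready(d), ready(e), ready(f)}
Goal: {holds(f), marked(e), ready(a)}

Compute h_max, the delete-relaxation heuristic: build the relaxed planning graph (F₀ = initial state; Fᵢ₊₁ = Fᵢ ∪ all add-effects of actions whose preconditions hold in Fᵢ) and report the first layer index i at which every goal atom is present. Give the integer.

2

F0 = init (10 atoms)
F1 = F0 ∪ {holds(b), marked(a), marked(d), marked(e), marked(f), on(a), on(b), on(d), on(e), on(f)}  (20 atoms)
F2 = F1 ∪ {holds(f)}  (21 atoms)
goal ⊆ F2  ⇒  h_max = 2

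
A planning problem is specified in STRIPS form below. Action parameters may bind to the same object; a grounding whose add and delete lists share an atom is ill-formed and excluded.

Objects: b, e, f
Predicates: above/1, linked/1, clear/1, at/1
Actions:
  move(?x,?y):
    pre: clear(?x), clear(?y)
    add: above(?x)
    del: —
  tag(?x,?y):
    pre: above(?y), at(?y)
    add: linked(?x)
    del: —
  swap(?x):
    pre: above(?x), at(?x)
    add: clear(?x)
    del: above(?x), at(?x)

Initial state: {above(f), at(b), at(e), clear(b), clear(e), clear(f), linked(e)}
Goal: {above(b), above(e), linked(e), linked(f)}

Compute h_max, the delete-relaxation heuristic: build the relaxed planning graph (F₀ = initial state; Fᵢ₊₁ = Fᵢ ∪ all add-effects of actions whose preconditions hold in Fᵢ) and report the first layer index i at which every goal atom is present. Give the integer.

2

F0 = init (7 atoms)
F1 = F0 ∪ {above(b), above(e)}  (9 atoms)
F2 = F1 ∪ {linked(b), linked(f)}  (11 atoms)
goal ⊆ F2  ⇒  h_max = 2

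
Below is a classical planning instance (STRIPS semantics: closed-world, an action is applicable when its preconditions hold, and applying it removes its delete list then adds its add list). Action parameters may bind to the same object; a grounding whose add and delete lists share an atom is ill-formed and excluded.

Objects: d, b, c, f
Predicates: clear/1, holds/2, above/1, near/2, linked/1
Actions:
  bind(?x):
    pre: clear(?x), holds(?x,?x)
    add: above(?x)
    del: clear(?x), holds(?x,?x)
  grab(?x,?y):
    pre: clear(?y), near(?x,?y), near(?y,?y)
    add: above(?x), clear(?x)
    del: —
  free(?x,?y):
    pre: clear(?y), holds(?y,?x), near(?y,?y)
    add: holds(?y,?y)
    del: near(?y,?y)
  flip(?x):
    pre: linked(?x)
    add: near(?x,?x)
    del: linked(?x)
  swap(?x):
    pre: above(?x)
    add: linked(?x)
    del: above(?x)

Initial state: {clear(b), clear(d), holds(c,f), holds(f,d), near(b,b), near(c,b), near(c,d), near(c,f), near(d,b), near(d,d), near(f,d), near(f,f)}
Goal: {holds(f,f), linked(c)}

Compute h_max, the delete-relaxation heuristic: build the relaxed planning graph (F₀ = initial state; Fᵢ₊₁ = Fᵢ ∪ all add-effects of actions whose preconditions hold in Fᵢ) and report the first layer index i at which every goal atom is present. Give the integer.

F0 = init (12 atoms)
F1 = F0 ∪ {above(b), above(c), above(d), above(f), clear(c), clear(f)}  (18 atoms)
F2 = F1 ∪ {holds(f,f), linked(b), linked(c), linked(d), linked(f)}  (23 atoms)
goal ⊆ F2  ⇒  h_max = 2

2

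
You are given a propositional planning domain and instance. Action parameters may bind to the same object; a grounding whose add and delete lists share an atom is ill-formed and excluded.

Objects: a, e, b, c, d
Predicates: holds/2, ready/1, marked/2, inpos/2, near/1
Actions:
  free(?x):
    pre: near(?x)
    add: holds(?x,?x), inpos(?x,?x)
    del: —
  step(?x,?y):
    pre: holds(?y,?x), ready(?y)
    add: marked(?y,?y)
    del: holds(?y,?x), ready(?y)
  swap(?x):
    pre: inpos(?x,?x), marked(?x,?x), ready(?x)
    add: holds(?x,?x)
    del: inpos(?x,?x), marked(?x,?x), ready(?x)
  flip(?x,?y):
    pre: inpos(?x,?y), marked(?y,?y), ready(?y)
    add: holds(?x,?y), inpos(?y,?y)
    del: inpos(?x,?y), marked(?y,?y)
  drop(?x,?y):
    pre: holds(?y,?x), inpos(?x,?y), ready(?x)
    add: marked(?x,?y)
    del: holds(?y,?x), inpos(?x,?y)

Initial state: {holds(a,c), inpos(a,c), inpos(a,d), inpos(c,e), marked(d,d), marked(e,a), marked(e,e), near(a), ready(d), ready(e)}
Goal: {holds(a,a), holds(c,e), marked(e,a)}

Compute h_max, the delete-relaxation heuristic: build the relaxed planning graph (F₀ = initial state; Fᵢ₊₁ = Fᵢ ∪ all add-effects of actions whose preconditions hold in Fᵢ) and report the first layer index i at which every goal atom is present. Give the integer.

1

F0 = init (10 atoms)
F1 = F0 ∪ {holds(a,a), holds(a,d), holds(c,e), inpos(a,a), inpos(d,d), inpos(e,e)}  (16 atoms)
goal ⊆ F1  ⇒  h_max = 1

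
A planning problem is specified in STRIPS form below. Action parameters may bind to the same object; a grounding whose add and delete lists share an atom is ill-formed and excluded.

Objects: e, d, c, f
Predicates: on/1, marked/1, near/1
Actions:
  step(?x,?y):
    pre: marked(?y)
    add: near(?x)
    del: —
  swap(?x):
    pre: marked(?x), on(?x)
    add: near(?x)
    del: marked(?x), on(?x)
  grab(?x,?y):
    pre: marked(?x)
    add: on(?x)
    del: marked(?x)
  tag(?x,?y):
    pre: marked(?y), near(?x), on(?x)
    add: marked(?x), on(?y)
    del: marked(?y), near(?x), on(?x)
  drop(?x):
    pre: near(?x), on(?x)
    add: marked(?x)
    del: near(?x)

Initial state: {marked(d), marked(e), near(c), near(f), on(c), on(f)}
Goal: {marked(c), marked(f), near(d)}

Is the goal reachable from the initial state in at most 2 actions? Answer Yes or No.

No

1. step(d,e)  →  {marked(d), marked(e), near(c), near(d), near(f), on(c), on(f)}
2. tag(c,e)  →  {marked(c), marked(d), near(d), near(f), on(e), on(f)}
3. tag(f,d)  →  {marked(c), marked(f), near(d), on(d), on(e)}
optimal plan length = 3; 3 > 2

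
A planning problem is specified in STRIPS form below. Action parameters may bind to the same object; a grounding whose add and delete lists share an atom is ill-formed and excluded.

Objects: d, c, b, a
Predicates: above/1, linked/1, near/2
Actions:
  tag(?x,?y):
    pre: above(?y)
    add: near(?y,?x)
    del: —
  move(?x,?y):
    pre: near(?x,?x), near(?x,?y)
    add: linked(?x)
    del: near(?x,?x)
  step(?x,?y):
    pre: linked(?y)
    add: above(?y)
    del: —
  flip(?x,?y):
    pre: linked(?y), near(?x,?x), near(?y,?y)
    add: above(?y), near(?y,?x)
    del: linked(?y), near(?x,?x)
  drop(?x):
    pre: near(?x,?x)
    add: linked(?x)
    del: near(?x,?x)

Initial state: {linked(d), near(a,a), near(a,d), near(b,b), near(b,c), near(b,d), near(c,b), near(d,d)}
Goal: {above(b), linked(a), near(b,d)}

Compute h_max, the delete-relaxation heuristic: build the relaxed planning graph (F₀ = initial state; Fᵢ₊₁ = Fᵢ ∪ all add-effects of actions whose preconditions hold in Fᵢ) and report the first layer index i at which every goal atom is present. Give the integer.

F0 = init (8 atoms)
F1 = F0 ∪ {above(d), linked(a), linked(b), near(d,a), near(d,b)}  (13 atoms)
F2 = F1 ∪ {above(a), above(b), near(a,b), near(b,a), near(d,c)}  (18 atoms)
goal ⊆ F2  ⇒  h_max = 2

2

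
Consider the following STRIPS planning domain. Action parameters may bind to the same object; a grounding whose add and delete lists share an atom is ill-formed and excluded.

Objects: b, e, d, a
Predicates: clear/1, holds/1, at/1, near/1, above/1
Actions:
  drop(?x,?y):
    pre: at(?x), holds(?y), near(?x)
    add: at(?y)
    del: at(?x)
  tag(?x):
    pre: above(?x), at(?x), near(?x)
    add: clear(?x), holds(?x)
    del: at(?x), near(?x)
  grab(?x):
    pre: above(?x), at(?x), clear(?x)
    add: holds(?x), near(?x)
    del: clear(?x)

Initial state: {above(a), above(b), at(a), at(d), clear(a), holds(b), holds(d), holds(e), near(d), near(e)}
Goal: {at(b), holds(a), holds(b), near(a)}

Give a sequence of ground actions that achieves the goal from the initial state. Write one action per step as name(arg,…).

drop(d,b); grab(a)

1. drop(d,b)  →  {above(a), above(b), at(a), at(b), clear(a), holds(b), holds(d), holds(e), near(d), near(e)}
2. grab(a)  →  {above(a), above(b), at(a), at(b), holds(a), holds(b), holds(d), holds(e), near(a), near(d), near(e)}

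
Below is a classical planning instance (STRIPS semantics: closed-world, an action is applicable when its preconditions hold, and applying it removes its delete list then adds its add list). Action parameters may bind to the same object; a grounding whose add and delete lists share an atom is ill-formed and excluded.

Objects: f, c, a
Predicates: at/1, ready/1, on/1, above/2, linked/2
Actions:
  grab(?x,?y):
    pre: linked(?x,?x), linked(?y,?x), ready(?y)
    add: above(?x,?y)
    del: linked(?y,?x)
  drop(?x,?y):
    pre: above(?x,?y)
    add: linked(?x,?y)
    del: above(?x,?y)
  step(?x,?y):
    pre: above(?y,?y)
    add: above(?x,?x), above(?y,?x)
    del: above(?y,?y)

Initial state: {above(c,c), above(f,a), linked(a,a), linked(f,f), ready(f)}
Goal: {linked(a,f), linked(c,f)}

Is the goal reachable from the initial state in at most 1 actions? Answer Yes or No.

No

1. drop(f,a)  →  {above(c,c), linked(a,a), linked(f,a), linked(f,f), ready(f)}
2. grab(a,f)  →  {above(a,f), above(c,c), linked(a,a), linked(f,f), ready(f)}
3. drop(a,f)  →  {above(c,c), linked(a,a), linked(a,f), linked(f,f), ready(f)}
4. step(f,c)  →  {above(c,f), above(f,f), linked(a,a), linked(a,f), linked(f,f), ready(f)}
5. drop(c,f)  →  {above(f,f), linked(a,a), linked(a,f), linked(c,f), linked(f,f), ready(f)}
optimal plan length = 5; 5 > 1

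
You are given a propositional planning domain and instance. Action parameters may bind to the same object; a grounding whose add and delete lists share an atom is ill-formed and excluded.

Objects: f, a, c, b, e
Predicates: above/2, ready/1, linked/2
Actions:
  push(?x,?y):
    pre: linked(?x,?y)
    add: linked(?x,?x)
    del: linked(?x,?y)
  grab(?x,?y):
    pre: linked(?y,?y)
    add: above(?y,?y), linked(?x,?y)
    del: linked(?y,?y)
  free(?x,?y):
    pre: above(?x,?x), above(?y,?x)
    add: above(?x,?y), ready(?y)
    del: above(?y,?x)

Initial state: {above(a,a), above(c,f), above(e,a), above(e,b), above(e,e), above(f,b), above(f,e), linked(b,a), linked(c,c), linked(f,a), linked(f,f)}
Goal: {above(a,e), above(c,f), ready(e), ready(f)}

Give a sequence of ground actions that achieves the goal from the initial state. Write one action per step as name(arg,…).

1. free(a,e)  →  {above(a,a), above(a,e), above(c,f), above(e,b), above(e,e), above(f,b), above(f,e), linked(b,a), linked(c,c), linked(f,a), linked(f,f), ready(e)}
2. free(e,f)  →  {above(a,a), above(a,e), above(c,f), above(e,b), above(e,e), above(e,f), above(f,b), linked(b,a), linked(c,c), linked(f,a), linked(f,f), ready(e), ready(f)}

free(a,e); free(e,f)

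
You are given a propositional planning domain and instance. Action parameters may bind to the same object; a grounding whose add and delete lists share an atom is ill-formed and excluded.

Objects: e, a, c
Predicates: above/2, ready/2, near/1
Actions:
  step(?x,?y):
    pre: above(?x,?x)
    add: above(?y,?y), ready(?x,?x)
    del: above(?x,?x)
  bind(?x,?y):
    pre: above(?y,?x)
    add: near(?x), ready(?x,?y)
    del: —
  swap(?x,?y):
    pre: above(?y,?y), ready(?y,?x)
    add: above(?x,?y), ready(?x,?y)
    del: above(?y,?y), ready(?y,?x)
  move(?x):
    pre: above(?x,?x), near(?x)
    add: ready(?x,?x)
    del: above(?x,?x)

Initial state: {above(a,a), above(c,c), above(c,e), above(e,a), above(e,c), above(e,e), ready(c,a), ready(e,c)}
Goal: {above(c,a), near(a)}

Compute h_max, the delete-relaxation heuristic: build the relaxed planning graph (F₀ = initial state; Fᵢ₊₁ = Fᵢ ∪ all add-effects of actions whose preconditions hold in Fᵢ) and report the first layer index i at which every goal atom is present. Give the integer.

2

F0 = init (8 atoms)
F1 = F0 ∪ {above(a,c), near(a), near(c), near(e), ready(a,a), ready(a,c), ready(a,e), ready(c,c), ready(c,e), ready(e,e)}  (18 atoms)
F2 = F1 ∪ {above(c,a), ready(e,a)}  (20 atoms)
goal ⊆ F2  ⇒  h_max = 2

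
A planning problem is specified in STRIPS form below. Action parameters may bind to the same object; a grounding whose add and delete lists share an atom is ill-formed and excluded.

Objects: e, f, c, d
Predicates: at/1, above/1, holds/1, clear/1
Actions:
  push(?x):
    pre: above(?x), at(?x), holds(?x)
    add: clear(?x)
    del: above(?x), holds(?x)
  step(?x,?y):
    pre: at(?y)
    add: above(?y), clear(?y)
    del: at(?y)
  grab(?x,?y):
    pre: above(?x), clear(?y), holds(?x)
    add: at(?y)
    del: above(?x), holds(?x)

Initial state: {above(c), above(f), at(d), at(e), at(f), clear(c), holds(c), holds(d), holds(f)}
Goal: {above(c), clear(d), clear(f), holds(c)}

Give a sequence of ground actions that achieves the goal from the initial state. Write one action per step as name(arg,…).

push(f); step(e,d)

1. push(f)  →  {above(c), at(d), at(e), at(f), clear(c), clear(f), holds(c), holds(d)}
2. step(e,d)  →  {above(c), above(d), at(e), at(f), clear(c), clear(d), clear(f), holds(c), holds(d)}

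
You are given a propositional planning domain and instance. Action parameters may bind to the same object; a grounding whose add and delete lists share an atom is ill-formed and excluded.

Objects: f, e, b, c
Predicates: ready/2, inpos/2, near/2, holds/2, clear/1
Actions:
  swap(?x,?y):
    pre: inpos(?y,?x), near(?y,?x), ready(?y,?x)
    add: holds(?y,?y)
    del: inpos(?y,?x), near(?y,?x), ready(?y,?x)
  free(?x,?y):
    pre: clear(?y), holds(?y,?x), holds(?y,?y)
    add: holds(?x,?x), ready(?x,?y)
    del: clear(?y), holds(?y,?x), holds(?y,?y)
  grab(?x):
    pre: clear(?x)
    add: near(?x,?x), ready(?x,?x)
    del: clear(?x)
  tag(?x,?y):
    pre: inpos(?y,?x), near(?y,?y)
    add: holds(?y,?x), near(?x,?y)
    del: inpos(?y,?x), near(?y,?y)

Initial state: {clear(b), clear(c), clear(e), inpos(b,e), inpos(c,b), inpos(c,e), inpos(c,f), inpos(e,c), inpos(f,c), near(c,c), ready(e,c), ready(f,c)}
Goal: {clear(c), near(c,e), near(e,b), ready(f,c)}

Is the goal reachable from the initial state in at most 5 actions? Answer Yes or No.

Yes

1. grab(e)  →  {clear(b), clear(c), inpos(b,e), inpos(c,b), inpos(c,e), inpos(c,f), inpos(e,c), inpos(f,c), near(c,c), near(e,e), ready(e,c), ready(e,e), ready(f,c)}
2. grab(b)  →  {clear(c), inpos(b,e), inpos(c,b), inpos(c,e), inpos(c,f), inpos(e,c), inpos(f,c), near(b,b), near(c,c), near(e,e), ready(b,b), ready(e,c), ready(e,e), ready(f,c)}
3. tag(e,b)  →  {clear(c), holds(b,e), inpos(c,b), inpos(c,e), inpos(c,f), inpos(e,c), inpos(f,c), near(c,c), near(e,b), near(e,e), ready(b,b), ready(e,c), ready(e,e), ready(f,c)}
4. tag(c,e)  →  {clear(c), holds(b,e), holds(e,c), inpos(c,b), inpos(c,e), inpos(c,f), inpos(f,c), near(c,c), near(c,e), near(e,b), ready(b,b), ready(e,c), ready(e,e), ready(f,c)}
optimal plan length = 4; 4 ≤ 5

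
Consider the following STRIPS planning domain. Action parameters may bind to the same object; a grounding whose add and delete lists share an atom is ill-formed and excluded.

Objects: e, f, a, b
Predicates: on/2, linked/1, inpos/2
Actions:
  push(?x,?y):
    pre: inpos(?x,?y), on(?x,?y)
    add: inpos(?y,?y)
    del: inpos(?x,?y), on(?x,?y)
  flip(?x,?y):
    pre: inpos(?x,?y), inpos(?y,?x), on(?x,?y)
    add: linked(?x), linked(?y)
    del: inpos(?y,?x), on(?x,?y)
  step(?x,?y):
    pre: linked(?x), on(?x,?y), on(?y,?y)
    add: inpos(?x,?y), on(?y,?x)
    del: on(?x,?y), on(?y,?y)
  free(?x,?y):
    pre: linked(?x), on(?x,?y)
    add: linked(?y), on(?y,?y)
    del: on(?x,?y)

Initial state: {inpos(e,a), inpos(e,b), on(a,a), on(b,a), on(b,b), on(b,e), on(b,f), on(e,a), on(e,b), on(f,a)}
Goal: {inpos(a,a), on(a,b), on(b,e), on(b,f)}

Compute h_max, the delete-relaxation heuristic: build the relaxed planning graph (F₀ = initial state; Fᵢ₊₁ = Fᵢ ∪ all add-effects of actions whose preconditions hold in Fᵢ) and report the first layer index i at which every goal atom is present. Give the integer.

3

F0 = init (10 atoms)
F1 = F0 ∪ {inpos(a,a), inpos(b,b)}  (12 atoms)
F2 = F1 ∪ {linked(a), linked(b)}  (14 atoms)
F3 = F2 ∪ {inpos(b,a), linked(e), linked(f), on(a,b), on(e,e), on(f,f)}  (20 atoms)
goal ⊆ F3  ⇒  h_max = 3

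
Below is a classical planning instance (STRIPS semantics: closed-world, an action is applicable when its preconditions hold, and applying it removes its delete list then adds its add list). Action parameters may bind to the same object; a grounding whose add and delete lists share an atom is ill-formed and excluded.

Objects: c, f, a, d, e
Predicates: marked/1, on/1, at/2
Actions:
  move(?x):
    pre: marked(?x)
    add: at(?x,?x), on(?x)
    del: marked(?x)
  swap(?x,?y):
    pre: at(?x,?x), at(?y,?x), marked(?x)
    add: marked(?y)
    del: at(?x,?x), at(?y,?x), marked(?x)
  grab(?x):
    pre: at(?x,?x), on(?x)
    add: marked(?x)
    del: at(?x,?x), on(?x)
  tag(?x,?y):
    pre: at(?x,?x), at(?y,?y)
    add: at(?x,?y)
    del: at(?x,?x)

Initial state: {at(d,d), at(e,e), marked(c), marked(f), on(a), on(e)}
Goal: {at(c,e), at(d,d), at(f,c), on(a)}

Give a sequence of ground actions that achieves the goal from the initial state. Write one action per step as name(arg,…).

move(c); move(f); tag(f,c); tag(c,e)

1. move(c)  →  {at(c,c), at(d,d), at(e,e), marked(f), on(a), on(c), on(e)}
2. move(f)  →  {at(c,c), at(d,d), at(e,e), at(f,f), on(a), on(c), on(e), on(f)}
3. tag(f,c)  →  {at(c,c), at(d,d), at(e,e), at(f,c), on(a), on(c), on(e), on(f)}
4. tag(c,e)  →  {at(c,e), at(d,d), at(e,e), at(f,c), on(a), on(c), on(e), on(f)}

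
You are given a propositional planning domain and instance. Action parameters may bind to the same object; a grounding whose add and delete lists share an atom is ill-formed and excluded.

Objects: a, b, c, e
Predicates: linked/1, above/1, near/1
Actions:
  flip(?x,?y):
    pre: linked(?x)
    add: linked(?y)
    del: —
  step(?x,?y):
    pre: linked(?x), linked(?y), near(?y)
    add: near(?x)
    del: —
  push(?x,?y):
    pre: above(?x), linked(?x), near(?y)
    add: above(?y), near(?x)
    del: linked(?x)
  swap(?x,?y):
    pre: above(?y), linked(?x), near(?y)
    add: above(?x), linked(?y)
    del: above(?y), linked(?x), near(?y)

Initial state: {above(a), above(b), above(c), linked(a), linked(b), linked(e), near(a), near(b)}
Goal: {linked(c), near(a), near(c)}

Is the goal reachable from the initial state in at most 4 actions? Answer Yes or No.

Yes

1. flip(a,c)  →  {above(a), above(b), above(c), linked(a), linked(b), linked(c), linked(e), near(a), near(b)}
2. step(c,a)  →  {above(a), above(b), above(c), linked(a), linked(b), linked(c), linked(e), near(a), near(b), near(c)}
optimal plan length = 2; 2 ≤ 4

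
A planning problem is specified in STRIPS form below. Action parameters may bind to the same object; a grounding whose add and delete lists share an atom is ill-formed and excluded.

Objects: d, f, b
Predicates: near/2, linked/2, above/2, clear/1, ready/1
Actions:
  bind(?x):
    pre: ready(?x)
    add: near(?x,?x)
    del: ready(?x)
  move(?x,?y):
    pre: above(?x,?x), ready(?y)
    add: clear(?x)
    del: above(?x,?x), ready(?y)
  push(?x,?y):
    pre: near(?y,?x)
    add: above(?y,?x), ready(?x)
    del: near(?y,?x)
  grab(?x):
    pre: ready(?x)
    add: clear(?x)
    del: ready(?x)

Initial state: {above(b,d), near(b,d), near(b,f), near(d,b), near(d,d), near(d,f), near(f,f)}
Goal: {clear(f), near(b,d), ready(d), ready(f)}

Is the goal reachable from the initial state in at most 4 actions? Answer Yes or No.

Yes

1. push(d,d)  →  {above(b,d), above(d,d), near(b,d), near(b,f), near(d,b), near(d,f), near(f,f), ready(d)}
2. push(f,d)  →  {above(b,d), above(d,d), above(d,f), near(b,d), near(b,f), near(d,b), near(f,f), ready(d), ready(f)}
3. grab(f)  →  {above(b,d), above(d,d), above(d,f), clear(f), near(b,d), near(b,f), near(d,b), near(f,f), ready(d)}
4. push(f,f)  →  {above(b,d), above(d,d), above(d,f), above(f,f), clear(f), near(b,d), near(b,f), near(d,b), ready(d), ready(f)}
optimal plan length = 4; 4 ≤ 4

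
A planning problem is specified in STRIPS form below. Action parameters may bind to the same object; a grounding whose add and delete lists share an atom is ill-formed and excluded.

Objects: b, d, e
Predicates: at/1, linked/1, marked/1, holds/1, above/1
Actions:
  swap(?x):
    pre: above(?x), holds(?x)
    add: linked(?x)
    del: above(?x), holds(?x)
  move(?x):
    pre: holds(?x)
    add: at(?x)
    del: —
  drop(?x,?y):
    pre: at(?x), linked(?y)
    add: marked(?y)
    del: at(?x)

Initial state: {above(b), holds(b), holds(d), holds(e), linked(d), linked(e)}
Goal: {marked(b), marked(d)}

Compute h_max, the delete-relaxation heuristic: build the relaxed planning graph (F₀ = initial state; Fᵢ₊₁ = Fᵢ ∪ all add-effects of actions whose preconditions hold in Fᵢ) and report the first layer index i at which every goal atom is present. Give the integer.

F0 = init (6 atoms)
F1 = F0 ∪ {at(b), at(d), at(e), linked(b)}  (10 atoms)
F2 = F1 ∪ {marked(b), marked(d), marked(e)}  (13 atoms)
goal ⊆ F2  ⇒  h_max = 2

2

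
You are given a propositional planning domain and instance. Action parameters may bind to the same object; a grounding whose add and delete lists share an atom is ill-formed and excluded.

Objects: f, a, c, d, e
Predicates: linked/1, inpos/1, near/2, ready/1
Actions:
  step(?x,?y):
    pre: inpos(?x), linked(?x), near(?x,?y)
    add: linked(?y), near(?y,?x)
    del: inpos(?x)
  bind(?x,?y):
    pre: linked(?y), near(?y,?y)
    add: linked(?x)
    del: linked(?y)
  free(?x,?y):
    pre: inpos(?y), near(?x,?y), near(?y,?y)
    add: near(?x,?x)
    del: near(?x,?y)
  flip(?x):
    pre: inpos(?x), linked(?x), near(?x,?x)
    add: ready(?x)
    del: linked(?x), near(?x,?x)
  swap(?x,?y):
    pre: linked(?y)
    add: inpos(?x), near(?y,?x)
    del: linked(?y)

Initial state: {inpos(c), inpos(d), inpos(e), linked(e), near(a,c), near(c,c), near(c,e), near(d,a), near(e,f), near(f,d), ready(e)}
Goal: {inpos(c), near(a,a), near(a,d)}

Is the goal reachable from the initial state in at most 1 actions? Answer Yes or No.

1. step(e,f)  →  {inpos(c), inpos(d), linked(e), linked(f), near(a,c), near(c,c), near(c,e), near(d,a), near(e,f), near(f,d), near(f,e), ready(e)}
2. free(a,c)  →  {inpos(c), inpos(d), linked(e), linked(f), near(a,a), near(c,c), near(c,e), near(d,a), near(e,f), near(f,d), near(f,e), ready(e)}
3. swap(f,e)  →  {inpos(c), inpos(d), inpos(f), linked(f), near(a,a), near(c,c), near(c,e), near(d,a), near(e,f), near(f,d), near(f,e), ready(e)}
4. step(f,d)  →  {inpos(c), inpos(d), linked(d), linked(f), near(a,a), near(c,c), near(c,e), near(d,a), near(d,f), near(e,f), near(f,d), near(f,e), ready(e)}
5. step(d,a)  →  {inpos(c), linked(a), linked(d), linked(f), near(a,a), near(a,d), near(c,c), near(c,e), near(d,a), near(d,f), near(e,f), near(f,d), near(f,e), ready(e)}
optimal plan length = 5; 5 > 1

No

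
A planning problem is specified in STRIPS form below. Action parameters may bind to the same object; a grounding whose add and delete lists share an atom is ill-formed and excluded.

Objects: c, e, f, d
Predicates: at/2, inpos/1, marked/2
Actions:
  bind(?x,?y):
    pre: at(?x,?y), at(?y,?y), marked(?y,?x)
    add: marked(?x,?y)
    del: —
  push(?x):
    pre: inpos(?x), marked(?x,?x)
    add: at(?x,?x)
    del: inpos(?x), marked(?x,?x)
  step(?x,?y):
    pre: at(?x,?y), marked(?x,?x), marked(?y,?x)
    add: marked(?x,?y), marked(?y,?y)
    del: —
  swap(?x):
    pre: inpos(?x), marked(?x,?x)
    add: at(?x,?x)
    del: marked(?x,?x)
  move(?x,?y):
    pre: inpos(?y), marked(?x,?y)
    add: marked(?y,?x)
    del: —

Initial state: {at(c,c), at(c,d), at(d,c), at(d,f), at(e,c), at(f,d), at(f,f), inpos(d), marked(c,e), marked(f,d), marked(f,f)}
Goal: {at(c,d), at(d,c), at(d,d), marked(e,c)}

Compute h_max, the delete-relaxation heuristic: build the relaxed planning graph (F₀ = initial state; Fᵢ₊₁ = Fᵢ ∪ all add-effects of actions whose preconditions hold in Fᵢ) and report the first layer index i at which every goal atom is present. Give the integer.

F0 = init (11 atoms)
F1 = F0 ∪ {marked(d,f), marked(e,c)}  (13 atoms)
F2 = F1 ∪ {marked(d,d)}  (14 atoms)
F3 = F2 ∪ {at(d,d)}  (15 atoms)
goal ⊆ F3  ⇒  h_max = 3

3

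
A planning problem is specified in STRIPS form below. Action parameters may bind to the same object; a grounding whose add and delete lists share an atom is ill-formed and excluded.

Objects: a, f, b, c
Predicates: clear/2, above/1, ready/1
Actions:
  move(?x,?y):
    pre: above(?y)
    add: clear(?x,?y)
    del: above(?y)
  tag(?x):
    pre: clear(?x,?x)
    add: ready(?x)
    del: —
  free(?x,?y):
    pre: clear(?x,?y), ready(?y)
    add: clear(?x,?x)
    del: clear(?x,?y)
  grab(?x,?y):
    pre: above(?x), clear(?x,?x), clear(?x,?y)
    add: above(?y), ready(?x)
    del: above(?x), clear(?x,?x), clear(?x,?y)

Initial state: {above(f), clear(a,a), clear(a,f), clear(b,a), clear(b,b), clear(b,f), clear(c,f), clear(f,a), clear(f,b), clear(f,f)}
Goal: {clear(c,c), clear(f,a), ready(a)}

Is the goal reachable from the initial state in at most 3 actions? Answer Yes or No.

Yes

1. tag(a)  →  {above(f), clear(a,a), clear(a,f), clear(b,a), clear(b,b), clear(b,f), clear(c,f), clear(f,a), clear(f,b), clear(f,f), ready(a)}
2. tag(f)  →  {above(f), clear(a,a), clear(a,f), clear(b,a), clear(b,b), clear(b,f), clear(c,f), clear(f,a), clear(f,b), clear(f,f), ready(a), ready(f)}
3. free(c,f)  →  {above(f), clear(a,a), clear(a,f), clear(b,a), clear(b,b), clear(b,f), clear(c,c), clear(f,a), clear(f,b), clear(f,f), ready(a), ready(f)}
optimal plan length = 3; 3 ≤ 3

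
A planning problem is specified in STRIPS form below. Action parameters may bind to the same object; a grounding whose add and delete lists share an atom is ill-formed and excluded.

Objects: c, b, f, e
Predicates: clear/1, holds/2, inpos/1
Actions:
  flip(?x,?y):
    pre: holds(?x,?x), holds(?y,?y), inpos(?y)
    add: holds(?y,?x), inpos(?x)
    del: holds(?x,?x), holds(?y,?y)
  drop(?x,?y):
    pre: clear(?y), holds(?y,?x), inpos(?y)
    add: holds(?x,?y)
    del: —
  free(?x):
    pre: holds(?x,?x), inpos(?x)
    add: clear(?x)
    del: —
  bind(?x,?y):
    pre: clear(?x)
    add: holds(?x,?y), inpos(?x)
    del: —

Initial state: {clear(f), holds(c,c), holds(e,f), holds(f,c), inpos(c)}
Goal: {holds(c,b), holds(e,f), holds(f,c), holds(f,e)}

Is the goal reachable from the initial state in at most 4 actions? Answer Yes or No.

Yes

1. free(c)  →  {clear(c), clear(f), holds(c,c), holds(e,f), holds(f,c), inpos(c)}
2. bind(c,b)  →  {clear(c), clear(f), holds(c,b), holds(c,c), holds(e,f), holds(f,c), inpos(c)}
3. bind(f,e)  →  {clear(c), clear(f), holds(c,b), holds(c,c), holds(e,f), holds(f,c), holds(f,e), inpos(c), inpos(f)}
optimal plan length = 3; 3 ≤ 4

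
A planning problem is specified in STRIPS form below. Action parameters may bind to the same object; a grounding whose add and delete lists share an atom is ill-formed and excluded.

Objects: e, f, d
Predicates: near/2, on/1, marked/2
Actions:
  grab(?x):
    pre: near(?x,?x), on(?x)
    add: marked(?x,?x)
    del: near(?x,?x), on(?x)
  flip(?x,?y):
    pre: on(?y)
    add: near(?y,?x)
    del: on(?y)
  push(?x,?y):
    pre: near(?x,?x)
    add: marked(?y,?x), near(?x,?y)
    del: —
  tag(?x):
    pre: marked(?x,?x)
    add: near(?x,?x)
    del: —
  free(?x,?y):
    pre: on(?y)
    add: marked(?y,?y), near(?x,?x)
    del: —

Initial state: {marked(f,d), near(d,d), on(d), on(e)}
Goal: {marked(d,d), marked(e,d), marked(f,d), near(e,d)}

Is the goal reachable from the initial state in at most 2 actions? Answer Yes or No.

No

1. flip(d,e)  →  {marked(f,d), near(d,d), near(e,d), on(d)}
2. push(d,e)  →  {marked(e,d), marked(f,d), near(d,d), near(d,e), near(e,d), on(d)}
3. grab(d)  →  {marked(d,d), marked(e,d), marked(f,d), near(d,e), near(e,d)}
optimal plan length = 3; 3 > 2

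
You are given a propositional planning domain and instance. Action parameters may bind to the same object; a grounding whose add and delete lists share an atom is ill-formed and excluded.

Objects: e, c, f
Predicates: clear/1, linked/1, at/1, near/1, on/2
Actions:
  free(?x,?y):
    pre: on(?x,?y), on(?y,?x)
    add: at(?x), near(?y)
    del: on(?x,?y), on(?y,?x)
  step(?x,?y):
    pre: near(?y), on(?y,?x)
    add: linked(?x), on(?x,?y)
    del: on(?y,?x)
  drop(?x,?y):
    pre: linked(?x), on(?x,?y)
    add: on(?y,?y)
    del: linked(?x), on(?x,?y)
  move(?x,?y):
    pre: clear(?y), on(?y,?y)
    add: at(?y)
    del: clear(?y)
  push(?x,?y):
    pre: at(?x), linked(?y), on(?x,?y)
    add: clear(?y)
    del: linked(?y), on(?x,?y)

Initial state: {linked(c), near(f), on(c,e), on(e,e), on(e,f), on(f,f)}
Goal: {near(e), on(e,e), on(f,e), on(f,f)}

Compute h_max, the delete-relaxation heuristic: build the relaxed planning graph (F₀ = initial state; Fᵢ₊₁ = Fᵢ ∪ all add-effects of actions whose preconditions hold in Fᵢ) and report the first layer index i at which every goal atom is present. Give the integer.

F0 = init (6 atoms)
F1 = F0 ∪ {at(e), at(f), near(e)}  (9 atoms)
F2 = F1 ∪ {linked(f), on(f,e)}  (11 atoms)
goal ⊆ F2  ⇒  h_max = 2

2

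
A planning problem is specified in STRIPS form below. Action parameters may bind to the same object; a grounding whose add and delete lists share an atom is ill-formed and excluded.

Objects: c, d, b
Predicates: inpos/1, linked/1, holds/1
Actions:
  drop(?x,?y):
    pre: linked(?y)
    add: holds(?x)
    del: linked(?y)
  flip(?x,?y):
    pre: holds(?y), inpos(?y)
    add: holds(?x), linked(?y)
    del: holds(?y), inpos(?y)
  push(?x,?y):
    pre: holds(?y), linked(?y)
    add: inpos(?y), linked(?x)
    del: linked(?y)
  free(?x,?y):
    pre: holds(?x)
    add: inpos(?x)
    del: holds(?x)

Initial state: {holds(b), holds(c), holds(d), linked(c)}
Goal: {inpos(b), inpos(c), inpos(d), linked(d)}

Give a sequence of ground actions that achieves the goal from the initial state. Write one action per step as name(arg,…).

1. push(d,c)  →  {holds(b), holds(c), holds(d), inpos(c), linked(d)}
2. push(b,d)  →  {holds(b), holds(c), holds(d), inpos(c), inpos(d), linked(b)}
3. push(d,b)  →  {holds(b), holds(c), holds(d), inpos(b), inpos(c), inpos(d), linked(d)}

push(d,c); push(b,d); push(d,b)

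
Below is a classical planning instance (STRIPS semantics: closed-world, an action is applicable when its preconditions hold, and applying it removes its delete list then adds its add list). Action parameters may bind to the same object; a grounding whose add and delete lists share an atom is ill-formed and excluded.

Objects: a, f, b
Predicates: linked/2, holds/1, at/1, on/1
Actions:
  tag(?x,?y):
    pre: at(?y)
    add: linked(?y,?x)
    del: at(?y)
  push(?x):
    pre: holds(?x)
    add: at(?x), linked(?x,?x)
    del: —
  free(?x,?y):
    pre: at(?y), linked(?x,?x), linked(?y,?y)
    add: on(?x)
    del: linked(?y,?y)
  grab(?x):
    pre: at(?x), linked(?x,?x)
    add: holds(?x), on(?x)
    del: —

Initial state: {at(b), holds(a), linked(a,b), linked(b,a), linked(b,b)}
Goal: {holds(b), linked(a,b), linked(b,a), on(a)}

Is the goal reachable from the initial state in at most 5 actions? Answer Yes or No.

1. push(a)  →  {at(a), at(b), holds(a), linked(a,a), linked(a,b), linked(b,a), linked(b,b)}
2. free(a,a)  →  {at(a), at(b), holds(a), linked(a,b), linked(b,a), linked(b,b), on(a)}
3. grab(b)  →  {at(a), at(b), holds(a), holds(b), linked(a,b), linked(b,a), linked(b,b), on(a), on(b)}
optimal plan length = 3; 3 ≤ 5

Yes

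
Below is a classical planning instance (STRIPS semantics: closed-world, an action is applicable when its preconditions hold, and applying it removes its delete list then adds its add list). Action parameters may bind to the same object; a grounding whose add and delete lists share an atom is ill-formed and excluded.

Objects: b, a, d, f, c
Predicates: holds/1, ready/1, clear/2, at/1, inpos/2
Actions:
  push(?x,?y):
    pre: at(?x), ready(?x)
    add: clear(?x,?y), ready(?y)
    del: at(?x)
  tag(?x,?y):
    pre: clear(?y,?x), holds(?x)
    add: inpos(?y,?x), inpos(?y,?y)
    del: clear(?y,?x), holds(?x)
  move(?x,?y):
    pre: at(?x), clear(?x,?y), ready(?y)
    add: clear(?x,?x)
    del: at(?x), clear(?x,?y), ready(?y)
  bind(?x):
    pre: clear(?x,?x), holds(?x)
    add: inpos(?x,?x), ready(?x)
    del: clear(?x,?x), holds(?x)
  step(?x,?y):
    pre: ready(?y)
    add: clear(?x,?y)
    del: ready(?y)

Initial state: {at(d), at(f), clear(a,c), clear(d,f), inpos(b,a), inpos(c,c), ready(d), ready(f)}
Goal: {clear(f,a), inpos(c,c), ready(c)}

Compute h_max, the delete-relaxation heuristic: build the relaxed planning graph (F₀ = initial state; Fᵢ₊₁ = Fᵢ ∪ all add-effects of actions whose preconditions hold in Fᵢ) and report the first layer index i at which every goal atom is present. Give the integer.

F0 = init (8 atoms)
F1 = F0 ∪ {clear(a,d), clear(a,f), clear(b,d), clear(b,f), clear(c,d), clear(c,f), clear(d,a), clear(d,b), clear(d,c), clear(d,d), clear(f,a), clear(f,b), clear(f,c), clear(f,d), clear(f,f), ready(a), ready(b), ready(c)}  (26 atoms)
goal ⊆ F1  ⇒  h_max = 1

1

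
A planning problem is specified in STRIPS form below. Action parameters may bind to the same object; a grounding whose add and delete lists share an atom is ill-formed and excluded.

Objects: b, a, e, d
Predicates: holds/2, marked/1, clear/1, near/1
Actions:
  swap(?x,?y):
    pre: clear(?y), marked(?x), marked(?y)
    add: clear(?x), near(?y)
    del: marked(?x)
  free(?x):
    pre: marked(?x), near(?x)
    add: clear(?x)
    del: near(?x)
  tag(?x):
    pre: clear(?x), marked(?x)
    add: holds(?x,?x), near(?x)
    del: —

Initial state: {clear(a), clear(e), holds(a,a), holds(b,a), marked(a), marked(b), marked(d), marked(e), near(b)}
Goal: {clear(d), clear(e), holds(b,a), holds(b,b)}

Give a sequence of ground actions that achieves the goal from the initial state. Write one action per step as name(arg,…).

1. swap(d,a)  →  {clear(a), clear(d), clear(e), holds(a,a), holds(b,a), marked(a), marked(b), marked(e), near(a), near(b)}
2. free(b)  →  {clear(a), clear(b), clear(d), clear(e), holds(a,a), holds(b,a), marked(a), marked(b), marked(e), near(a)}
3. tag(b)  →  {clear(a), clear(b), clear(d), clear(e), holds(a,a), holds(b,a), holds(b,b), marked(a), marked(b), marked(e), near(a), near(b)}

swap(d,a); free(b); tag(b)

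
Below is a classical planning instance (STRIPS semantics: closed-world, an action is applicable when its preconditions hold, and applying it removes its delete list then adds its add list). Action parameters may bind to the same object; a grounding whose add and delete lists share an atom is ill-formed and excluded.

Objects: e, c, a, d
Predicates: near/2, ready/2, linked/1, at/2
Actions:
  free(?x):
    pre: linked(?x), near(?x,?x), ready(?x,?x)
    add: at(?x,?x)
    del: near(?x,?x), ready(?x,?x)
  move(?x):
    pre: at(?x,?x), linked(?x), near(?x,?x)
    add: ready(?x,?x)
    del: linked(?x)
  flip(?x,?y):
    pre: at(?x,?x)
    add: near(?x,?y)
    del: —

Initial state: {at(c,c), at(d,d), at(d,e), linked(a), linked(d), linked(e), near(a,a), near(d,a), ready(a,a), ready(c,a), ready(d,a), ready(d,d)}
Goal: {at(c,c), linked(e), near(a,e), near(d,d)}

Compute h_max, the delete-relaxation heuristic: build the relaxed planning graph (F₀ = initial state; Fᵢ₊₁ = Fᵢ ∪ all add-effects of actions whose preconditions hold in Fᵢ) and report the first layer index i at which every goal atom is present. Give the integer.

F0 = init (12 atoms)
F1 = F0 ∪ {at(a,a), near(c,a), near(c,c), near(c,d), near(c,e), near(d,c), near(d,d), near(d,e)}  (20 atoms)
F2 = F1 ∪ {near(a,c), near(a,d), near(a,e)}  (23 atoms)
goal ⊆ F2  ⇒  h_max = 2

2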